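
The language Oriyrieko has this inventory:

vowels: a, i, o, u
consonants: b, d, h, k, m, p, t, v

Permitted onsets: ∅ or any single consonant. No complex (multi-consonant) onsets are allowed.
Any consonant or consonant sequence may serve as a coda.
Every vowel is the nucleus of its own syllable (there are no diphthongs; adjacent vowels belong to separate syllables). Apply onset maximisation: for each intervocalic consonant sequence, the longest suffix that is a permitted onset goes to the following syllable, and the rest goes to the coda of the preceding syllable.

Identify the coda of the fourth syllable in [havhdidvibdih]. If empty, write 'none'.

Vowels present: a, i, i, i; each is a nucleus, giving 4 syllables.
/a…i/ gap (V1→V2): /vhd/ — longest licit onset from the right is /d/, leaving /vh/ as coda.
/i…i/ gap (V2→V3): /dv/; trying suffixes from longest down, /v/ is the first permitted one, so coda /d/ | onset /v/.
/i…i/ gap (V3→V4): cluster /bd/ — the longest permitted-onset suffix is /d/; onset = /d/, preceding coda = /b/.
Syllabification: havh.did.vib.dih.
Syllable 4 is /dih/: onset /d/, nucleus /i/, coda /h/.

h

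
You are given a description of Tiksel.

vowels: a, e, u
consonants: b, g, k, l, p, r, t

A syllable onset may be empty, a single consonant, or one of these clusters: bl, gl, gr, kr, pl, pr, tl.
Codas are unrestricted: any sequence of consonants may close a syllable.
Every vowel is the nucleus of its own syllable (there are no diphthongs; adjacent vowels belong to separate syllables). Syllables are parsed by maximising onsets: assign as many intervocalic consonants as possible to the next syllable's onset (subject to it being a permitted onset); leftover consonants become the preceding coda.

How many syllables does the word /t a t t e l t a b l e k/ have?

4

Vowels present: a, e, a, e; each is a nucleus, giving 4 syllables.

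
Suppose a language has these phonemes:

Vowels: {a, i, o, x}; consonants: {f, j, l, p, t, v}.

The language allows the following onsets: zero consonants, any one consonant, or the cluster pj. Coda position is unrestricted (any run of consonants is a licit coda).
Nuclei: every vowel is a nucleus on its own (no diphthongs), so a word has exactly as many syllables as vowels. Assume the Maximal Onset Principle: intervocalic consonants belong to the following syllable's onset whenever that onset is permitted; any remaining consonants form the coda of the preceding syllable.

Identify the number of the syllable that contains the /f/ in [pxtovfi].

Nuclei (vowels): x, o, i → 3 syllables.
/x…o/ gap (V1→V2): /t/ → onset of the next syllable (single consonants are always licit onsets).
/o…i/ gap (V2→V3): /vf/; trying suffixes from longest down, /f/ is the first permitted one, so coda /v/ | onset /f/.
Result: px.tov.fi.
The /f/ is in the onset of syllable 3 (/fi/).

3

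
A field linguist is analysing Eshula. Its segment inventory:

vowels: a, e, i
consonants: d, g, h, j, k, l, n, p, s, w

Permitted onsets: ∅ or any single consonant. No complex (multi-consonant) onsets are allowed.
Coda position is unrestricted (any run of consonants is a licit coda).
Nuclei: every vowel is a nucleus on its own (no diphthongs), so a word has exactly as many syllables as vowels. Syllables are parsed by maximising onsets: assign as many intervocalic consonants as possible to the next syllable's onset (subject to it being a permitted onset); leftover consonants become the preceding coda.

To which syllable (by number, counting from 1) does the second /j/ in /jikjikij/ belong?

2

Nuclei (vowels): i, i, i → 3 syllables.
σ1/σ2 boundary: /kj/ — longest licit onset from the right is /j/, leaving /k/ as coda.
σ2/σ3 boundary: just /k/ — single C goes to the following onset.
So the parse is jik.ji.kij.
The second /j/ is in the onset of syllable 2 (/ji/).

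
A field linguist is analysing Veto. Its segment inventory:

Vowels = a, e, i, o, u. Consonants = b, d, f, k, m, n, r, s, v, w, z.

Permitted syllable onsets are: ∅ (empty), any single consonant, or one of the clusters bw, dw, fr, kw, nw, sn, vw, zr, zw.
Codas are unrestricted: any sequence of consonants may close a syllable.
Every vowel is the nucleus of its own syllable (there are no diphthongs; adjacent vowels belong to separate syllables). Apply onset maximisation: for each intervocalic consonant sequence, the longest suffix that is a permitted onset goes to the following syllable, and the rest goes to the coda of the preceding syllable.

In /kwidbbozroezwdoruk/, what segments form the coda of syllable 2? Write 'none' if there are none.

none

The vowels are i, o, o, e, o, u — 6 nuclei, so 6 syllables.
V1 /i/ – V2 /o/: cluster /dbb/ — the longest permitted-onset suffix is /b/; onset = /b/, preceding coda = /db/.
V2 /o/ – V3 /o/: cluster /zr/ — /zr/ is itself a permitted onset, so the whole cluster goes right; preceding coda = ∅.
V3 /o/ – V4 /e/: nothing intervenes; syllable break is V.V.
V4 /e/ – V5 /o/: /zwd/; trying suffixes from longest down, /d/ is the first permitted one, so coda /zw/ | onset /d/.
V5 /o/ – V6 /u/: /r/ is a single consonant, so it becomes the next onset.
Putting it together: kwidb.bo.zro.ezw.do.ruk.
Syllable 2 is /bo/: onset /b/, nucleus /o/, coda ∅.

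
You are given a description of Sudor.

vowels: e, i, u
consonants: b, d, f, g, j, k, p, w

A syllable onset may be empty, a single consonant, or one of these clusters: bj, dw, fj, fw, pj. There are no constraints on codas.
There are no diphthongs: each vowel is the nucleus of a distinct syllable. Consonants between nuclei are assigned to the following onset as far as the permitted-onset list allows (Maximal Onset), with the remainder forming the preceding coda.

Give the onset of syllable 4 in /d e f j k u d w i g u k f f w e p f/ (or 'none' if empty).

g

The vowels are e, u, i, u, e — 5 nuclei, so 5 syllables.
σ1/σ2 boundary: /fjk/ splits as /fj/ + /k/ (/k/ is the longest suffix that is a licit onset).
σ2/σ3 boundary: cluster /dw/ — /dw/ is itself a permitted onset, so the whole cluster goes right; preceding coda = ∅.
σ3/σ4 boundary: /g/ is a single consonant, so it becomes the next onset.
σ4/σ5 boundary: /kffw/; trying suffixes from longest down, /fw/ is the first permitted one, so coda /kf/ | onset /fw/.
Syllabification: defj.ku.dwi.gukf.fwepf.
Syllable 4 is /gukf/: onset /g/, nucleus /u/, coda /kf/.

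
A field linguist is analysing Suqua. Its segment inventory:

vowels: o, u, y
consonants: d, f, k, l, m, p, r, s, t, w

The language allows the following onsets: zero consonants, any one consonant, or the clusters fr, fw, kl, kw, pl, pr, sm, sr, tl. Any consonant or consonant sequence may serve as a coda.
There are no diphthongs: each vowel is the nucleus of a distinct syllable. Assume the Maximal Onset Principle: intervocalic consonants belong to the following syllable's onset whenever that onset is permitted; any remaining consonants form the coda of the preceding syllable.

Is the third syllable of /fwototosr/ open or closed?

closed

Nuclei (vowels): o, o, o → 3 syllables.
Between /o/ (V1) and /o/ (V2): just /t/ — single C goes to the following onset.
Between /o/ (V2) and /o/ (V3): /t/ → onset of the next syllable (single consonants are always licit onsets).
Syllabification: fwo.to.tosr.
Syllable 3 is /tosr/ with coda /sr/, so it is closed.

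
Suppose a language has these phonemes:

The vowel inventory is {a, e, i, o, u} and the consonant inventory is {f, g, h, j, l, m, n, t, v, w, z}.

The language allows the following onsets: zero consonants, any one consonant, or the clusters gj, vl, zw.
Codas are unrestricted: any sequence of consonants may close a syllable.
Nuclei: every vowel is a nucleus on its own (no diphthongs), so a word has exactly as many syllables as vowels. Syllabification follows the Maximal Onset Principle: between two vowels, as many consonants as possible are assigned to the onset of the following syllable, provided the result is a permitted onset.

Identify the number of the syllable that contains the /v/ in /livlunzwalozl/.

2

Vowels present: i, u, a, o; each is a nucleus, giving 4 syllables.
σ1/σ2 boundary: cluster /vl/ — /vl/ is itself a permitted onset, so the whole cluster goes right; preceding coda = ∅.
σ2/σ3 boundary: /nzw/ — longest licit onset from the right is /zw/, leaving /n/ as coda.
σ3/σ4 boundary: /l/ → onset of the next syllable (single consonants are always licit onsets).
Syllabification: li.vlun.zwa.lozl.
The /v/ is in the onset of syllable 2 (/vlun/).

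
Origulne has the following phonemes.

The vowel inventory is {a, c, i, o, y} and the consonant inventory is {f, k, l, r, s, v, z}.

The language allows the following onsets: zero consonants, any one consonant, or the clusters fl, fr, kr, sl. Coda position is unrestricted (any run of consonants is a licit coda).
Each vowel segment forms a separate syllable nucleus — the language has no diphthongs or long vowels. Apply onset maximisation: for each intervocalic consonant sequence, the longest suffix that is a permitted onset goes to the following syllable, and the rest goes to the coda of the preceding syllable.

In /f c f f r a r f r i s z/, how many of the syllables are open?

Nuclei (vowels): c, a, i → 3 syllables.
V1 /c/ – V2 /a/: /ffr/ — longest licit onset from the right is /fr/, leaving /f/ as coda.
V2 /a/ – V3 /i/: /rfr/ splits as /r/ + /fr/ (/fr/ is the longest suffix that is a licit onset).
Result: fcf.frar.frisz.
Classifying each syllable: /fcf/ (closed), /frar/ (closed), /frisz/ (closed).
Open syllables: 0.

0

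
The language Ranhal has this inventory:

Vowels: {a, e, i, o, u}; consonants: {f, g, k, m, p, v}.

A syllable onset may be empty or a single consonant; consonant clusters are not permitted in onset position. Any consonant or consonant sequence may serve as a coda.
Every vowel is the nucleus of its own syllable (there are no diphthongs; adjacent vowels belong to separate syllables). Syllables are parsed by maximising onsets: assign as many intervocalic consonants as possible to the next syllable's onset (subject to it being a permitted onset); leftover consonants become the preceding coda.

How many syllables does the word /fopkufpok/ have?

The vowels are o, u, o — 3 nuclei, so 3 syllables.

3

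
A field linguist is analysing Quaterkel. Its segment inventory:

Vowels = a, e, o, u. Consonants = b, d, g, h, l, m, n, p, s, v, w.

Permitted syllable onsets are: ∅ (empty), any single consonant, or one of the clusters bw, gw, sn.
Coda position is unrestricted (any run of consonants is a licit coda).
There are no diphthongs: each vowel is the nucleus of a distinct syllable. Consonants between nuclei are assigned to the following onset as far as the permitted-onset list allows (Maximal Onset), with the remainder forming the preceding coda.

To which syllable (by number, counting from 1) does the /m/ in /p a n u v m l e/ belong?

2

Vowels present: a, u, e; each is a nucleus, giving 3 syllables.
/a…u/ gap (V1→V2): /n/ is a single consonant, so it becomes the next onset.
/u…e/ gap (V2→V3): /vml/; trying suffixes from longest down, /l/ is the first permitted one, so coda /vm/ | onset /l/.
Putting it together: pa.nuvm.le.
The /m/ is in the coda of syllable 2 (/nuvm/).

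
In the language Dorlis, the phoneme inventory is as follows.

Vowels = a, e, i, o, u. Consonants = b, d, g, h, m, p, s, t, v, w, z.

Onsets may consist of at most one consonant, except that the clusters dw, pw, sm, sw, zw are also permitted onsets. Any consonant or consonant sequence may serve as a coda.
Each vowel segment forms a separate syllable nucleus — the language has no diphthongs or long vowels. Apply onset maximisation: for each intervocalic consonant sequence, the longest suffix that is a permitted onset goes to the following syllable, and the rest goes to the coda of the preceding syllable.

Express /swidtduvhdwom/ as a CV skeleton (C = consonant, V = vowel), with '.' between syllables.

CCVCC.CVCC.CCVC

The vowels are i, u, o — 3 nuclei, so 3 syllables.
σ1/σ2 boundary: /dtd/; trying suffixes from longest down, /d/ is the first permitted one, so coda /dt/ | onset /d/.
σ2/σ3 boundary: /vhdw/ splits as /vh/ + /dw/ (/dw/ is the longest suffix that is a licit onset).
Syllabification: swidt.duvh.dwom.
Mapping each syllable to C/V: /swidt/ → CCVCC, /duvh/ → CVCC, /dwom/ → CCVC.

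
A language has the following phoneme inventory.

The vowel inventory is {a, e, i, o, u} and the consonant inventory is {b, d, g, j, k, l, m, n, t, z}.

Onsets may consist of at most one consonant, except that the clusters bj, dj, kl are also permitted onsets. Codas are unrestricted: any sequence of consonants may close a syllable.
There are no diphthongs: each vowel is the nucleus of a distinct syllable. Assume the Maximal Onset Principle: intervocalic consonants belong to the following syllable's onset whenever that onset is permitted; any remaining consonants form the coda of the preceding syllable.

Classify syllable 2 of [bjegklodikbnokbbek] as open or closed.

Nuclei (vowels): e, o, i, o, e → 5 syllables.
Between /e/ (V1) and /o/ (V2): /gkl/ — longest licit onset from the right is /kl/, leaving /g/ as coda.
Between /o/ (V2) and /i/ (V3): /d/ → onset of the next syllable (single consonants are always licit onsets).
Between /i/ (V3) and /o/ (V4): /kbn/; trying suffixes from longest down, /n/ is the first permitted one, so coda /kb/ | onset /n/.
Between /o/ (V4) and /e/ (V5): /kbb/; trying suffixes from longest down, /b/ is the first permitted one, so coda /kb/ | onset /b/.
So the parse is bjeg.klo.dikb.nokb.bek.
Syllable 2 is /klo/; it ends in its nucleus with no coda, so it is open.

open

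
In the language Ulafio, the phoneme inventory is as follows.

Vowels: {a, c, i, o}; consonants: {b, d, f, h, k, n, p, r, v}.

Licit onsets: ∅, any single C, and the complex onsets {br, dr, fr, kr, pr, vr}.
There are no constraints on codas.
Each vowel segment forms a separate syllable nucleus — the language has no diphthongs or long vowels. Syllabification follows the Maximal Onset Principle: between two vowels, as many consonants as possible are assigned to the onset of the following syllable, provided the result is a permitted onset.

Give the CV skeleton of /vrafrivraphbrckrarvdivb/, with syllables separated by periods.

Nuclei (vowels): a, i, a, c, a, i → 6 syllables.
σ1/σ2 boundary: /fr/ — entire cluster is a permitted onset → onset /fr/, coda ∅.
σ2/σ3 boundary: /vr/ — entire cluster is a permitted onset → onset /vr/, coda ∅.
σ3/σ4 boundary: /phbr/ — longest licit onset from the right is /br/, leaving /ph/ as coda.
σ4/σ5 boundary: /kr/ is a licit onset in full, so it all attaches to the next syllable.
σ5/σ6 boundary: /rvd/ splits as /rv/ + /d/ (/d/ is the longest suffix that is a licit onset).
Result: vra.fri.vraph.brc.krarv.divb.
Mapping each syllable to C/V: /vra/ → CCV, /fri/ → CCV, /vraph/ → CCVCC, /brc/ → CCV, /krarv/ → CCVCC, /divb/ → CVCC.

CCV.CCV.CCVCC.CCV.CCVCC.CVCC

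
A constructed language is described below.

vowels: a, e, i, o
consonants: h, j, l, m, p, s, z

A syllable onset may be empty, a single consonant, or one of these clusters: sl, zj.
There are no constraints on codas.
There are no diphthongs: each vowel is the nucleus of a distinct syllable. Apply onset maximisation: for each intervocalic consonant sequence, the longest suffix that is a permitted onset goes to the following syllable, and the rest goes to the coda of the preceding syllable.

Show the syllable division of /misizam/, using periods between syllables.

Vowels present: i, i, a; each is a nucleus, giving 3 syllables.
/i…i/ gap (V1→V2): just /s/ — single C goes to the following onset.
/i…a/ gap (V2→V3): /z/ → onset of the next syllable (single consonants are always licit onsets).

mi.si.zam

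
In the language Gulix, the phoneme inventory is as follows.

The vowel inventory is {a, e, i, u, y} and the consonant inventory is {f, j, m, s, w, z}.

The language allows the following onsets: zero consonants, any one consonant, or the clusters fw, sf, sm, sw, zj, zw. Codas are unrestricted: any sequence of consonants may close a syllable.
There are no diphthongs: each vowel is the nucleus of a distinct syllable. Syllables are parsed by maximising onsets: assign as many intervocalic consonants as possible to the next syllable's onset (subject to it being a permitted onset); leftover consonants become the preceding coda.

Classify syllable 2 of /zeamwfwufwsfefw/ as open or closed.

closed

Vowels present: e, a, u, e; each is a nucleus, giving 4 syllables.
σ1/σ2 boundary: no consonants, so the boundary falls immediately after /e/.
σ2/σ3 boundary: cluster /mwfw/ — the longest permitted-onset suffix is /fw/; onset = /fw/, preceding coda = /mw/.
σ3/σ4 boundary: /fwsf/ — longest licit onset from the right is /sf/, leaving /fw/ as coda.
Result: ze.amw.fwufw.sfefw.
Syllable 2 is /amw/ with coda /mw/, so it is closed.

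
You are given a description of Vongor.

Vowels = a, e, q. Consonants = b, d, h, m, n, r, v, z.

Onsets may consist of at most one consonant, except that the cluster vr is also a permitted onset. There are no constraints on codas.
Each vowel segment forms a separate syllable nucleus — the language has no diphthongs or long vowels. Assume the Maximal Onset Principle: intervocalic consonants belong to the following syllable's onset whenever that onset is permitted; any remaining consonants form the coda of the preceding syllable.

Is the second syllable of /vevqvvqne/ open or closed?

Vowels present: e, q, q, e; each is a nucleus, giving 4 syllables.
/e…q/ gap (V1→V2): /v/ is a single consonant, so it becomes the next onset.
/q…q/ gap (V2→V3): cluster /vv/ — the longest permitted-onset suffix is /v/; onset = /v/, preceding coda = /v/.
/q…e/ gap (V3→V4): /n/ is a single consonant, so it becomes the next onset.
So the parse is ve.vqv.vq.ne.
Syllable 2 is /vqv/ with coda /v/, so it is closed.

closed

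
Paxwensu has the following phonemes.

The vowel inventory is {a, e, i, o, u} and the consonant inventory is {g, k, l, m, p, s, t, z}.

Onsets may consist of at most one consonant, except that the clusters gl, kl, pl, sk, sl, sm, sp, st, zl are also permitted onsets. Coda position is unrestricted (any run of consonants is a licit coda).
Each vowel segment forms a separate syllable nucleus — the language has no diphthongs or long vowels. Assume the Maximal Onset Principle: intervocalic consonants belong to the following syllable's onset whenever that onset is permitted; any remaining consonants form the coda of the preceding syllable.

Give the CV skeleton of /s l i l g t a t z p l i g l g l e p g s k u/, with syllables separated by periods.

The vowels are i, a, i, e, u — 5 nuclei, so 5 syllables.
σ1/σ2 boundary: /lgt/ — longest licit onset from the right is /t/, leaving /lg/ as coda.
σ2/σ3 boundary: /tzpl/; trying suffixes from longest down, /pl/ is the first permitted one, so coda /tz/ | onset /pl/.
σ3/σ4 boundary: cluster /glgl/ — the longest permitted-onset suffix is /gl/; onset = /gl/, preceding coda = /gl/.
σ4/σ5 boundary: cluster /pgsk/ — the longest permitted-onset suffix is /sk/; onset = /sk/, preceding coda = /pg/.
Result: slilg.tatz.pligl.glepg.sku.
Mapping each syllable to C/V: /slilg/ → CCVCC, /tatz/ → CVCC, /pligl/ → CCVCC, /glepg/ → CCVCC, /sku/ → CCV.

CCVCC.CVCC.CCVCC.CCVCC.CCV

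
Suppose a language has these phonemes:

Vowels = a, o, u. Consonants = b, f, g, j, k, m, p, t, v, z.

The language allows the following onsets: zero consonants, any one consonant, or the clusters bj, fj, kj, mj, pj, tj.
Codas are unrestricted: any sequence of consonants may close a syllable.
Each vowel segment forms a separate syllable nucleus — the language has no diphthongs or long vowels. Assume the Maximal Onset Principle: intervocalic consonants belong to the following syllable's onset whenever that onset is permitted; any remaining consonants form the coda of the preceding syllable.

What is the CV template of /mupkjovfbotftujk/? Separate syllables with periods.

Nuclei (vowels): u, o, o, u → 4 syllables.
Between /u/ (V1) and /o/ (V2): cluster /pkj/ — the longest permitted-onset suffix is /kj/; onset = /kj/, preceding coda = /p/.
Between /o/ (V2) and /o/ (V3): /vfb/ splits as /vf/ + /b/ (/b/ is the longest suffix that is a licit onset).
Between /o/ (V3) and /u/ (V4): cluster /tft/ — the longest permitted-onset suffix is /t/; onset = /t/, preceding coda = /tf/.
Putting it together: mup.kjovf.botf.tujk.
Mapping each syllable to C/V: /mup/ → CVC, /kjovf/ → CCVCC, /botf/ → CVCC, /tujk/ → CVCC.

CVC.CCVCC.CVCC.CVCC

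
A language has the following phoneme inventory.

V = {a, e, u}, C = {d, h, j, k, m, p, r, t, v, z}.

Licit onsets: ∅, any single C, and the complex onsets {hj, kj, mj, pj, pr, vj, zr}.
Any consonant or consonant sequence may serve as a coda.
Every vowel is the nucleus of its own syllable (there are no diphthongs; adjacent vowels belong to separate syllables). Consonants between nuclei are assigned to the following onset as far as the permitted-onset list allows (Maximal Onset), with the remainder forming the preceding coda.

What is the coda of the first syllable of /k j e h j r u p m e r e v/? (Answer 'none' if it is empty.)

hj

Vowels present: e, u, e, e; each is a nucleus, giving 4 syllables.
/e…u/ gap (V1→V2): /hjr/ splits as /hj/ + /r/ (/r/ is the longest suffix that is a licit onset).
/u…e/ gap (V2→V3): /pm/ — longest licit onset from the right is /m/, leaving /p/ as coda.
/e…e/ gap (V3→V4): /r/ is a single consonant, so it becomes the next onset.
So the parse is kjehj.rup.me.rev.
Syllable 1 is /kjehj/: onset /kj/, nucleus /e/, coda /hj/.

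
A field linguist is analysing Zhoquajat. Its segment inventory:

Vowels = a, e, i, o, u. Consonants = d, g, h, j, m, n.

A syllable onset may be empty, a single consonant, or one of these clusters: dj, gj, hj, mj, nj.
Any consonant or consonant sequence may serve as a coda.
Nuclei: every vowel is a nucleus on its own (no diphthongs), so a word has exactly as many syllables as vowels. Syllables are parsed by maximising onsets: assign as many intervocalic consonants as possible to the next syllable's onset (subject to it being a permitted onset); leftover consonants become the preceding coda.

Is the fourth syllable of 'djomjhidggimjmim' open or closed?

closed

The vowels are o, i, i, i — 4 nuclei, so 4 syllables.
V1 /o/ – V2 /i/: /mjh/ — longest licit onset from the right is /h/, leaving /mj/ as coda.
V2 /i/ – V3 /i/: /dgg/ — longest licit onset from the right is /g/, leaving /dg/ as coda.
V3 /i/ – V4 /i/: cluster /mjm/ — the longest permitted-onset suffix is /m/; onset = /m/, preceding coda = /mj/.
Result: djomj.hidg.gimj.mim.
Syllable 4 is /mim/ with coda /m/, so it is closed.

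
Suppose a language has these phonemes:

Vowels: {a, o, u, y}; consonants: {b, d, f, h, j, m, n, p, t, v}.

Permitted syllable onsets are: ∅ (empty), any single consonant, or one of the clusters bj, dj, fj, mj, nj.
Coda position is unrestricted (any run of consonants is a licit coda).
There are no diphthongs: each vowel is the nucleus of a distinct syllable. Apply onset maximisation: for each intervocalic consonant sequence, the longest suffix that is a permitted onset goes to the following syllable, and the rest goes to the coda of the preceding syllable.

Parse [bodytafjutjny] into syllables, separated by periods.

The vowels are o, y, a, u, y — 5 nuclei, so 5 syllables.
V1 /o/ – V2 /y/: /d/ → onset of the next syllable (single consonants are always licit onsets).
V2 /y/ – V3 /a/: just /t/ — single C goes to the following onset.
V3 /a/ – V4 /u/: cluster /fj/ — /fj/ is itself a permitted onset, so the whole cluster goes right; preceding coda = ∅.
V4 /u/ – V5 /y/: /tjn/ splits as /tj/ + /n/ (/n/ is the longest suffix that is a licit onset).

bo.dy.ta.fjutj.ny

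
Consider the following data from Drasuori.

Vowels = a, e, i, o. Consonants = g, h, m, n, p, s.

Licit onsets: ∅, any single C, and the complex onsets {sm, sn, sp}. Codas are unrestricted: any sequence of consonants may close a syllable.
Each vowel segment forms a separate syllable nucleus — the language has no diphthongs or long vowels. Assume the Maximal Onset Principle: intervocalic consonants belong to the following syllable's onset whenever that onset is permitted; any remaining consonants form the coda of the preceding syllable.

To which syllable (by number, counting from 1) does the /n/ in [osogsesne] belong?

The vowels are o, o, e, e — 4 nuclei, so 4 syllables.
/o…o/ gap (V1→V2): just /s/ — single C goes to the following onset.
/o…e/ gap (V2→V3): /gs/ — longest licit onset from the right is /s/, leaving /g/ as coda.
/e…e/ gap (V3→V4): cluster /sn/ — /sn/ is itself a permitted onset, so the whole cluster goes right; preceding coda = ∅.
Putting it together: o.sog.se.sne.
The /n/ is in the onset of syllable 4 (/sne/).

4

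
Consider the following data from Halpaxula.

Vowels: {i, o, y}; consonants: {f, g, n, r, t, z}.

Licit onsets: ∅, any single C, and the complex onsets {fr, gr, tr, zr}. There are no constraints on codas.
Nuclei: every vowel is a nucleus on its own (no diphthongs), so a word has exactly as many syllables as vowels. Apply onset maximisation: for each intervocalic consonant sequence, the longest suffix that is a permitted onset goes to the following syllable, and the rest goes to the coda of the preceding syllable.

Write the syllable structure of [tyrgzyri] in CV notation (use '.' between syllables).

Nuclei (vowels): y, y, i → 3 syllables.
/y…y/ gap (V1→V2): /rgz/ — longest licit onset from the right is /z/, leaving /rg/ as coda.
/y…i/ gap (V2→V3): /r/ → onset of the next syllable (single consonants are always licit onsets).
So the parse is tyrg.zy.ri.
Mapping each syllable to C/V: /tyrg/ → CVCC, /zy/ → CV, /ri/ → CV.

CVCC.CV.CV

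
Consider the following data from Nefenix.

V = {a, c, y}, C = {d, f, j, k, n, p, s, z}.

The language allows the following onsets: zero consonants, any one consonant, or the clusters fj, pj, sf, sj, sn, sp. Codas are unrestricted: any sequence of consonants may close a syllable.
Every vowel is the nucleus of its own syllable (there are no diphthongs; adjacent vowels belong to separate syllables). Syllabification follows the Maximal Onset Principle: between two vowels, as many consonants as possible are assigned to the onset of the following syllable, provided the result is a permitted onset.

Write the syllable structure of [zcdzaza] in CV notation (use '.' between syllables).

CVC.CV.CV

The vowels are c, a, a — 3 nuclei, so 3 syllables.
/c…a/ gap (V1→V2): /dz/ splits as /d/ + /z/ (/z/ is the longest suffix that is a licit onset).
/a…a/ gap (V2→V3): just /z/ — single C goes to the following onset.
Syllabification: zcd.za.za.
Mapping each syllable to C/V: /zcd/ → CVC, /za/ → CV, /za/ → CV.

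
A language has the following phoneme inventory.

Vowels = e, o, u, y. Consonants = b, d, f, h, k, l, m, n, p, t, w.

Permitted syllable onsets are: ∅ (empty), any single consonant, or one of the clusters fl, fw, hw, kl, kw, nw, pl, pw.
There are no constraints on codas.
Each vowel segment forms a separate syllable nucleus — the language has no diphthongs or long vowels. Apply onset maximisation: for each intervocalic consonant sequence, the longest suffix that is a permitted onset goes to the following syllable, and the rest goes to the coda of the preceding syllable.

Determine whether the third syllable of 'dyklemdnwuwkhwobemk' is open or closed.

The vowels are y, e, u, o, e — 5 nuclei, so 5 syllables.
Between /y/ (V1) and /e/ (V2): cluster /kl/ — /kl/ is itself a permitted onset, so the whole cluster goes right; preceding coda = ∅.
Between /e/ (V2) and /u/ (V3): /mdnw/; trying suffixes from longest down, /nw/ is the first permitted one, so coda /md/ | onset /nw/.
Between /u/ (V3) and /o/ (V4): /wkhw/ splits as /wk/ + /hw/ (/hw/ is the longest suffix that is a licit onset).
Between /o/ (V4) and /e/ (V5): /b/ → onset of the next syllable (single consonants are always licit onsets).
Syllabification: dy.klemd.nwuwk.hwo.bemk.
Syllable 3 is /nwuwk/ with coda /wk/, so it is closed.

closed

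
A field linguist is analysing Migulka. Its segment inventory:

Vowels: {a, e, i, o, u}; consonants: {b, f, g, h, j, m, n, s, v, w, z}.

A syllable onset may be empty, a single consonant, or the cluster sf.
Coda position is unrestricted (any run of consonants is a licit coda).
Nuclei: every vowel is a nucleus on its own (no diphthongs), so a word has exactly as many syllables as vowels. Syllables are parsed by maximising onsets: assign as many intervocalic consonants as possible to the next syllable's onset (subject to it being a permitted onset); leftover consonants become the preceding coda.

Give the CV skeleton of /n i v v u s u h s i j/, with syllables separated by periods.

Vowels present: i, u, u, i; each is a nucleus, giving 4 syllables.
V1 /i/ – V2 /u/: cluster /vv/ — the longest permitted-onset suffix is /v/; onset = /v/, preceding coda = /v/.
V2 /u/ – V3 /u/: /s/ → onset of the next syllable (single consonants are always licit onsets).
V3 /u/ – V4 /i/: /hs/ splits as /h/ + /s/ (/s/ is the longest suffix that is a licit onset).
Result: niv.vu.suh.sij.
Mapping each syllable to C/V: /niv/ → CVC, /vu/ → CV, /suh/ → CVC, /sij/ → CVC.

CVC.CV.CVC.CVC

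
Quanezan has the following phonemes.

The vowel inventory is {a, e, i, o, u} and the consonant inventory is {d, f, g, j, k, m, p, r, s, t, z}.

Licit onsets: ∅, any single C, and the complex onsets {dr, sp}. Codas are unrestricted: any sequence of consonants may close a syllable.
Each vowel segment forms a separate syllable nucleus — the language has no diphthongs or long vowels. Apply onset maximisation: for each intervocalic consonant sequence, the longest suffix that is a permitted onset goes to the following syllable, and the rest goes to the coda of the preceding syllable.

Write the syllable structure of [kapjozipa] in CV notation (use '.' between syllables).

The vowels are a, o, i, a — 4 nuclei, so 4 syllables.
Between /a/ (V1) and /o/ (V2): /pj/ splits as /p/ + /j/ (/j/ is the longest suffix that is a licit onset).
Between /o/ (V2) and /i/ (V3): /z/ → onset of the next syllable (single consonants are always licit onsets).
Between /i/ (V3) and /a/ (V4): /p/ → onset of the next syllable (single consonants are always licit onsets).
Putting it together: kap.jo.zi.pa.
Mapping each syllable to C/V: /kap/ → CVC, /jo/ → CV, /zi/ → CV, /pa/ → CV.

CVC.CV.CV.CV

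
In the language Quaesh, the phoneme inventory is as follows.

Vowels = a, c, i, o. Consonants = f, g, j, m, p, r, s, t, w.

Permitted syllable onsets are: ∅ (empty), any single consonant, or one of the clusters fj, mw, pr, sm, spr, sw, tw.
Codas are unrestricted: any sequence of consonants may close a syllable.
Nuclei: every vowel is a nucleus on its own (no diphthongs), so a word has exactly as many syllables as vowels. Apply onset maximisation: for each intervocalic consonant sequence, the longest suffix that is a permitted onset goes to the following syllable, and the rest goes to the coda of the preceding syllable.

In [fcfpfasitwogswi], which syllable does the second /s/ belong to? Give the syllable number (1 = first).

The vowels are c, a, i, o, i — 5 nuclei, so 5 syllables.
/c…a/ gap (V1→V2): /fpf/ splits as /fp/ + /f/ (/f/ is the longest suffix that is a licit onset).
/a…i/ gap (V2→V3): just /s/ — single C goes to the following onset.
/i…o/ gap (V3→V4): /tw/ — entire cluster is a permitted onset → onset /tw/, coda ∅.
/o…i/ gap (V4→V5): /gsw/ — longest licit onset from the right is /sw/, leaving /g/ as coda.
Result: fcfp.fa.si.twog.swi.
The second /s/ is in the onset of syllable 5 (/swi/).

5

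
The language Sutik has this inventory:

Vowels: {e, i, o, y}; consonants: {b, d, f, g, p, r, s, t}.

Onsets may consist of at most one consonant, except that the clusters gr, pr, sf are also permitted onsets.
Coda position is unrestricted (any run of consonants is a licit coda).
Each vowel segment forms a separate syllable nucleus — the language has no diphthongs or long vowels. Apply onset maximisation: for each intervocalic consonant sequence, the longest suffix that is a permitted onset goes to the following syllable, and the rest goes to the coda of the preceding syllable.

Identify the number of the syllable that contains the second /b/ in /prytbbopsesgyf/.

2

The vowels are y, o, e, y — 4 nuclei, so 4 syllables.
V1 /y/ – V2 /o/: /tbb/ splits as /tb/ + /b/ (/b/ is the longest suffix that is a licit onset).
V2 /o/ – V3 /e/: /ps/ — longest licit onset from the right is /s/, leaving /p/ as coda.
V3 /e/ – V4 /y/: /sg/; trying suffixes from longest down, /g/ is the first permitted one, so coda /s/ | onset /g/.
Result: prytb.bop.ses.gyf.
The second /b/ is in the onset of syllable 2 (/bop/).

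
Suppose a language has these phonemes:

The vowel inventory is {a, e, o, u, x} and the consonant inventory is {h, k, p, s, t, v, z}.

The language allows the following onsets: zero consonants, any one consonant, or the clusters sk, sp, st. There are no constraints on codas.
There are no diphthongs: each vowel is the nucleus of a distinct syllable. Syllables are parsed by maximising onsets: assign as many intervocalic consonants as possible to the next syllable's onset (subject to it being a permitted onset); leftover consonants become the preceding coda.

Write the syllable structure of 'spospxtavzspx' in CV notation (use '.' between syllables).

Nuclei (vowels): o, x, a, x → 4 syllables.
σ1/σ2 boundary: cluster /sp/ — /sp/ is itself a permitted onset, so the whole cluster goes right; preceding coda = ∅.
σ2/σ3 boundary: /t/ → onset of the next syllable (single consonants are always licit onsets).
σ3/σ4 boundary: cluster /vzsp/ — the longest permitted-onset suffix is /sp/; onset = /sp/, preceding coda = /vz/.
Putting it together: spo.spx.tavz.spx.
Mapping each syllable to C/V: /spo/ → CCV, /spx/ → CCV, /tavz/ → CVCC, /spx/ → CCV.

CCV.CCV.CVCC.CCV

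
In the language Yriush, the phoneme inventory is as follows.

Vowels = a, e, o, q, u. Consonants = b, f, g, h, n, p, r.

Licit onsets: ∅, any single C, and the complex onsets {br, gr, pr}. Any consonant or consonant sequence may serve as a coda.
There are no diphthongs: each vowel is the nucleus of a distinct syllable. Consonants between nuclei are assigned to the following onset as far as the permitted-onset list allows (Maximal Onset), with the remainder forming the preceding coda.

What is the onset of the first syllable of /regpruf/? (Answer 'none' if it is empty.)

The vowels are e, u — 2 nuclei, so 2 syllables.
σ1/σ2 boundary: /gpr/ splits as /g/ + /pr/ (/pr/ is the longest suffix that is a licit onset).
Putting it together: reg.pruf.
Syllable 1 is /reg/: onset /r/, nucleus /e/, coda /g/.

r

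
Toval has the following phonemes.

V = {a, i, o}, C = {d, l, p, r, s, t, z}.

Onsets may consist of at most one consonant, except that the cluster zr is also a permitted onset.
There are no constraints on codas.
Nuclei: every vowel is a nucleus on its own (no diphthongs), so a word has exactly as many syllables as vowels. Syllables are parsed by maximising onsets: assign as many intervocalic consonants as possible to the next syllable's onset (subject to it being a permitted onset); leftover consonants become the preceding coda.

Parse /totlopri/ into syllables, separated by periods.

tot.lop.ri

The vowels are o, o, i — 3 nuclei, so 3 syllables.
V1 /o/ – V2 /o/: /tl/ splits as /t/ + /l/ (/l/ is the longest suffix that is a licit onset).
V2 /o/ – V3 /i/: cluster /pr/ — the longest permitted-onset suffix is /r/; onset = /r/, preceding coda = /p/.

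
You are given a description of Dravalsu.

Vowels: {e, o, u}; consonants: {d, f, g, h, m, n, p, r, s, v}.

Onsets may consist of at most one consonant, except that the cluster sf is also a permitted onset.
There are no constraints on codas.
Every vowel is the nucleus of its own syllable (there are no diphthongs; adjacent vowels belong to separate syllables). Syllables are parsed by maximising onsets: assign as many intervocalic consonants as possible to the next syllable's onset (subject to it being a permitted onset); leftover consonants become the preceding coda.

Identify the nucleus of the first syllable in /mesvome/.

Nuclei (vowels): e, o, e → 3 syllables.
The first nucleus (vowel 1 from the left) is /e/.

e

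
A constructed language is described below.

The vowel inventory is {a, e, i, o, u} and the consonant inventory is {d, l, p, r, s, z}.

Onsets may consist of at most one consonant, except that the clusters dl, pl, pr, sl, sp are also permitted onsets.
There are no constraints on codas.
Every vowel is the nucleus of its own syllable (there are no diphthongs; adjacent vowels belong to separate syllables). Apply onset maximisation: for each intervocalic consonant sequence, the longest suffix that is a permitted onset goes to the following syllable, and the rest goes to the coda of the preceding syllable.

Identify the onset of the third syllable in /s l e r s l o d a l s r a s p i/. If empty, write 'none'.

d

The vowels are e, o, a, a, i — 5 nuclei, so 5 syllables.
/e…o/ gap (V1→V2): cluster /rsl/ — the longest permitted-onset suffix is /sl/; onset = /sl/, preceding coda = /r/.
/o…a/ gap (V2→V3): /d/ → onset of the next syllable (single consonants are always licit onsets).
/a…a/ gap (V3→V4): cluster /lsr/ — the longest permitted-onset suffix is /r/; onset = /r/, preceding coda = /ls/.
/a…i/ gap (V4→V5): cluster /sp/ — /sp/ is itself a permitted onset, so the whole cluster goes right; preceding coda = ∅.
Putting it together: sler.slo.dals.ra.spi.
Syllable 3 is /dals/: onset /d/, nucleus /a/, coda /ls/.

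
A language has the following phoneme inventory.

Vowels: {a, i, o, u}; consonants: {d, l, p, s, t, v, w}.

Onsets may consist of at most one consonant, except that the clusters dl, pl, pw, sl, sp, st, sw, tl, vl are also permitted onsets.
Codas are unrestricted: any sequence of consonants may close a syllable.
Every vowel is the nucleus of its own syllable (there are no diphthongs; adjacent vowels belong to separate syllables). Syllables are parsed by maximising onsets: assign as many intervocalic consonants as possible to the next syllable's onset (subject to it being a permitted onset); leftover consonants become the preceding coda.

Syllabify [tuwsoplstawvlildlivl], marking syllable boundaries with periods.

tuw.sopl.staw.vlil.dlivl

Nuclei (vowels): u, o, a, i, i → 5 syllables.
V1 /u/ – V2 /o/: /ws/ — longest licit onset from the right is /s/, leaving /w/ as coda.
V2 /o/ – V3 /a/: /plst/ splits as /pl/ + /st/ (/st/ is the longest suffix that is a licit onset).
V3 /a/ – V4 /i/: /wvl/ splits as /w/ + /vl/ (/vl/ is the longest suffix that is a licit onset).
V4 /i/ – V5 /i/: /ldl/ — longest licit onset from the right is /dl/, leaving /l/ as coda.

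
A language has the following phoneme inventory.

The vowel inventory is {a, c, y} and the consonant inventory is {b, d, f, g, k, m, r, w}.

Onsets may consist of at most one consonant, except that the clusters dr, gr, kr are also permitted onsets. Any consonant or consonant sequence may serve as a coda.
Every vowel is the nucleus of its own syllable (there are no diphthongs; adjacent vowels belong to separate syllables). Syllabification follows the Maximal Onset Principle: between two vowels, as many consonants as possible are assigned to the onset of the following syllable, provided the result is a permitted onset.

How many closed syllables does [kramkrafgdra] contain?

The vowels are a, a, a — 3 nuclei, so 3 syllables.
Between /a/ (V1) and /a/ (V2): cluster /mkr/ — the longest permitted-onset suffix is /kr/; onset = /kr/, preceding coda = /m/.
Between /a/ (V2) and /a/ (V3): /fgdr/; trying suffixes from longest down, /dr/ is the first permitted one, so coda /fg/ | onset /dr/.
Syllabification: kram.krafg.dra.
Classifying each syllable: /kram/ (closed), /krafg/ (closed), /dra/ (open).
Closed syllables: 2.

2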